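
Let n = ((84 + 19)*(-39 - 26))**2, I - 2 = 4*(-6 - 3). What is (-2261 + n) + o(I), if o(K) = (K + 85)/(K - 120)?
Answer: 6902397605/154 ≈ 4.4821e+7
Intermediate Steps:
I = -34 (I = 2 + 4*(-6 - 3) = 2 + 4*(-9) = 2 - 36 = -34)
o(K) = (85 + K)/(-120 + K)
n = 44823025 (n = (103*(-65))**2 = (-6695)**2 = 44823025)
(-2261 + n) + o(I) = (-2261 + 44823025) + (85 - 34)/(-120 - 34) = 44820764 + 51/(-154) = 44820764 - 1/154*51 = 44820764 - 51/154 = 6902397605/154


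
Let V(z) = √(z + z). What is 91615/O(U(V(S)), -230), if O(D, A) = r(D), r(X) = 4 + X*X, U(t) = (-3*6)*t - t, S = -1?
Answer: -91615/718 ≈ -127.60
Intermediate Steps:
V(z) = √2*√z (V(z) = √(2*z) = √2*√z)
U(t) = -19*t (U(t) = -18*t - t = -19*t)
r(X) = 4 + X²
O(D, A) = 4 + D²
91615/O(U(V(S)), -230) = 91615/(4 + (-19*√2*√(-1))²) = 91615/(4 + (-19*√2*I)²) = 91615/(4 + (-19*I*√2)²) = 91615/(4 - 722) = 91615/(-718) = 91615*(-1/718) = -91615/718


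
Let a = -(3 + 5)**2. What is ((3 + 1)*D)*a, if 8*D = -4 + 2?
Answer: 64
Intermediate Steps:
D = -1/4 (D = (-4 + 2)/8 = (1/8)*(-2) = -1/4 ≈ -0.25000)
a = -64 (a = -1*8**2 = -1*64 = -64)
((3 + 1)*D)*a = ((3 + 1)*(-1/4))*(-64) = (4*(-1/4))*(-64) = -1*(-64) = 64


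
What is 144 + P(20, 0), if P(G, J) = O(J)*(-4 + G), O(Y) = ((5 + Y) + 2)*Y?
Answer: 144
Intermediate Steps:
O(Y) = Y*(7 + Y) (O(Y) = (7 + Y)*Y = Y*(7 + Y))
P(G, J) = J*(-4 + G)*(7 + J) (P(G, J) = (J*(7 + J))*(-4 + G) = J*(-4 + G)*(7 + J))
144 + P(20, 0) = 144 + 0*(-4 + 20)*(7 + 0) = 144 + 0*16*7 = 144 + 0 = 144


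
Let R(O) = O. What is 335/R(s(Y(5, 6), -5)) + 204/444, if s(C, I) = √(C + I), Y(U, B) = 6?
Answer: 12412/37 ≈ 335.46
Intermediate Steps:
335/R(s(Y(5, 6), -5)) + 204/444 = 335/(√(6 - 5)) + 204/444 = 335/(√1) + 204*(1/444) = 335/1 + 17/37 = 335*1 + 17/37 = 335 + 17/37 = 12412/37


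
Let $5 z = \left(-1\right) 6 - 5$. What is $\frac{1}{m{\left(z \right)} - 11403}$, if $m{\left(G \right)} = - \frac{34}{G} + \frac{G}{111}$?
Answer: $- \frac{6105}{69521086} \approx -8.7815 \cdot 10^{-5}$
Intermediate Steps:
$z = - \frac{11}{5}$ ($z = \frac{\left(-1\right) 6 - 5}{5} = \frac{-6 - 5}{5} = \frac{1}{5} \left(-11\right) = - \frac{11}{5} \approx -2.2$)
$m{\left(G \right)} = - \frac{34}{G} + \frac{G}{111}$ ($m{\left(G \right)} = - \frac{34}{G} + G \frac{1}{111} = - \frac{34}{G} + \frac{G}{111}$)
$\frac{1}{m{\left(z \right)} - 11403} = \frac{1}{\left(- \frac{34}{- \frac{11}{5}} + \frac{1}{111} \left(- \frac{11}{5}\right)\right) - 11403} = \frac{1}{\left(\left(-34\right) \left(- \frac{5}{11}\right) - \frac{11}{555}\right) - 11403} = \frac{1}{\left(\frac{170}{11} - \frac{11}{555}\right) - 11403} = \frac{1}{\frac{94229}{6105} - 11403} = \frac{1}{- \frac{69521086}{6105}} = - \frac{6105}{69521086}$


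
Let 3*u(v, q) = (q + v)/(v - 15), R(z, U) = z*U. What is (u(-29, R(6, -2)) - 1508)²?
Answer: 39606970225/17424 ≈ 2.2731e+6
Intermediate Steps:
R(z, U) = U*z
u(v, q) = (q + v)/(3*(-15 + v)) (u(v, q) = ((q + v)/(v - 15))/3 = ((q + v)/(-15 + v))/3 = (q + v)/(3*(-15 + v)))
(u(-29, R(6, -2)) - 1508)² = ((-2*6 - 29)/(3*(-15 - 29)) - 1508)² = ((⅓)*(-12 - 29)/(-44) - 1508)² = ((⅓)*(-1/44)*(-41) - 1508)² = (41/132 - 1508)² = (-199015/132)² = 39606970225/17424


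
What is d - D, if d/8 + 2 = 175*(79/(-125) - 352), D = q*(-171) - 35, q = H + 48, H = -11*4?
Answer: -2464909/5 ≈ -4.9298e+5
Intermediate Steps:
H = -44
q = 4 (q = -44 + 48 = 4)
D = -719 (D = 4*(-171) - 35 = -684 - 35 = -719)
d = -2468504/5 (d = -16 + 8*(175*(79/(-125) - 352)) = -16 + 8*(175*(79*(-1/125) - 352)) = -16 + 8*(175*(-79/125 - 352)) = -16 + 8*(175*(-44079/125)) = -16 + 8*(-308553/5) = -16 - 2468424/5 = -2468504/5 ≈ -4.9370e+5)
d - D = -2468504/5 - 1*(-719) = -2468504/5 + 719 = -2464909/5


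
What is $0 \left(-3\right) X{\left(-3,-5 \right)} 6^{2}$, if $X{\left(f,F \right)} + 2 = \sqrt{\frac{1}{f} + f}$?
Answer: $0$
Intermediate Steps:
$X{\left(f,F \right)} = -2 + \sqrt{f + \frac{1}{f}}$ ($X{\left(f,F \right)} = -2 + \sqrt{\frac{1}{f} + f} = -2 + \sqrt{f + \frac{1}{f}}$)
$0 \left(-3\right) X{\left(-3,-5 \right)} 6^{2} = 0 \left(-3\right) \left(-2 + \sqrt{-3 + \frac{1}{-3}}\right) 6^{2} = 0 \left(-2 + \sqrt{-3 - \frac{1}{3}}\right) 36 = 0 \left(-2 + \sqrt{- \frac{10}{3}}\right) 36 = 0 \left(-2 + \frac{i \sqrt{30}}{3}\right) 36 = 0 \cdot 36 = 0$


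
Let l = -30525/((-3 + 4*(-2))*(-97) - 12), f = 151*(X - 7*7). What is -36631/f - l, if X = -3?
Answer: 55665601/1656772 ≈ 33.599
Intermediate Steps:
f = -7852 (f = 151*(-3 - 7*7) = 151*(-3 - 49) = 151*(-52) = -7852)
l = -6105/211 (l = -30525/((-3 - 8)*(-97) - 12) = -30525/(-11*(-97) - 12) = -30525/(1067 - 12) = -30525/1055 = -30525*1/1055 = -6105/211 ≈ -28.934)
-36631/f - l = -36631/(-7852) - 1*(-6105/211) = -36631*(-1/7852) + 6105/211 = 36631/7852 + 6105/211 = 55665601/1656772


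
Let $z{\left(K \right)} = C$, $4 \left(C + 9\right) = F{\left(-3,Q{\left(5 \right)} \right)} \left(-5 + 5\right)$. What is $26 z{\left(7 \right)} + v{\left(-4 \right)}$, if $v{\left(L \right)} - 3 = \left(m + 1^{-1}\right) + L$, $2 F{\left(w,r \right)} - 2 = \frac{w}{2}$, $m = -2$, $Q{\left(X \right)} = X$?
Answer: $-236$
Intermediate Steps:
$F{\left(w,r \right)} = 1 + \frac{w}{4}$ ($F{\left(w,r \right)} = 1 + \frac{w \frac{1}{2}}{2} = 1 + \frac{\frac{1}{2} w}{2} = 1 + \frac{w}{4}$)
$v{\left(L \right)} = 2 + L$ ($v{\left(L \right)} = 3 - \left(2 - 1 - L\right) = 3 + \left(\left(-2 + 1\right) + L\right) = 3 + \left(-1 + L\right) = 2 + L$)
$C = -9$ ($C = -9 + \frac{\left(1 + \frac{1}{4} \left(-3\right)\right) \left(-5 + 5\right)}{4} = -9 + \frac{\left(1 - \frac{3}{4}\right) 0}{4} = -9 + \frac{\frac{1}{4} \cdot 0}{4} = -9 + \frac{1}{4} \cdot 0 = -9 + 0 = -9$)
$z{\left(K \right)} = -9$
$26 z{\left(7 \right)} + v{\left(-4 \right)} = 26 \left(-9\right) + \left(2 - 4\right) = -234 - 2 = -236$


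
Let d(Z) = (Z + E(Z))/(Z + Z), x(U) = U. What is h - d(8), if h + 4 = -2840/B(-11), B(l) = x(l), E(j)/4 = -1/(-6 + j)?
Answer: 22335/88 ≈ 253.81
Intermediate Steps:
E(j) = -4/(-6 + j) (E(j) = 4*(-1/(-6 + j)) = -4/(-6 + j))
B(l) = l
h = 2796/11 (h = -4 - 2840/(-11) = -4 - 2840*(-1/11) = -4 + 2840/11 = 2796/11 ≈ 254.18)
d(Z) = (Z - 4/(-6 + Z))/(2*Z) (d(Z) = (Z - 4/(-6 + Z))/(Z + Z) = (Z - 4/(-6 + Z))/((2*Z)) = (Z - 4/(-6 + Z))*(1/(2*Z)) = (Z - 4/(-6 + Z))/(2*Z))
h - d(8) = 2796/11 - (-4 + 8*(-6 + 8))/(2*8*(-6 + 8)) = 2796/11 - (-4 + 8*2)/(2*8*2) = 2796/11 - (-4 + 16)/(2*8*2) = 2796/11 - 12/(2*8*2) = 2796/11 - 1*3/8 = 2796/11 - 3/8 = 22335/88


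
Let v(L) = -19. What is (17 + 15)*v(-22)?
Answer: -608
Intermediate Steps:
(17 + 15)*v(-22) = (17 + 15)*(-19) = 32*(-19) = -608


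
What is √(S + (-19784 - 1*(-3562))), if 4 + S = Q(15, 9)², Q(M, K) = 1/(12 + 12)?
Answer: 5*I*√373847/24 ≈ 127.38*I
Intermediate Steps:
Q(M, K) = 1/24
S = -2303/576 (S = -4 + (1/24)² = -4 + 1/576 = -2303/576 ≈ -3.9983)
√(S + (-19784 - 1*(-3562))) = √(-2303/576 + (-19784 - 1*(-3562))) = √(-2303/576 + (-19784 + 3562)) = √(-2303/576 - 16222) = √(-9346175/576) = 5*I*√373847/24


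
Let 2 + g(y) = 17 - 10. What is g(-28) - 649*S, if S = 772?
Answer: -501023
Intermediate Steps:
g(y) = 5 (g(y) = -2 + (17 - 10) = -2 + 7 = 5)
g(-28) - 649*S = 5 - 649*772 = 5 - 501028 = -501023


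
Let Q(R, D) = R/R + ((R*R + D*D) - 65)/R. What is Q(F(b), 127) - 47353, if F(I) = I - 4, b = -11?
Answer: -726569/15 ≈ -48438.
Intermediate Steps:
F(I) = -4 + I
Q(R, D) = 1 + (-65 + D**2 + R**2)/R (Q(R, D) = 1 + ((R**2 + D**2) - 65)/R = 1 + ((D**2 + R**2) - 65)/R = 1 + (-65 + D**2 + R**2)/R)
Q(F(b), 127) - 47353 = (-65 + 127**2 + (-4 - 11)*(1 + (-4 - 11)))/(-4 - 11) - 47353 = (-65 + 16129 - 15*(1 - 15))/(-15) - 47353 = -(-65 + 16129 - 15*(-14))/15 - 47353 = -(-65 + 16129 + 210)/15 - 47353 = -1/15*16274 - 47353 = -16274/15 - 47353 = -726569/15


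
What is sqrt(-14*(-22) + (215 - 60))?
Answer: sqrt(463) ≈ 21.517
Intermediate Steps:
sqrt(-14*(-22) + (215 - 60)) = sqrt(308 + 155) = sqrt(463)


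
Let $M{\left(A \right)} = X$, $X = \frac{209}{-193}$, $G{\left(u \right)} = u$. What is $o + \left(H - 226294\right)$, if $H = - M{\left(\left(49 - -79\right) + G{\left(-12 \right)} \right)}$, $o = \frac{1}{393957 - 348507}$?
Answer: $- \frac{1985007524657}{8771850} \approx -2.2629 \cdot 10^{5}$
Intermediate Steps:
$X = - \frac{209}{193}$ ($X = 209 \left(- \frac{1}{193}\right) = - \frac{209}{193} \approx -1.0829$)
$M{\left(A \right)} = - \frac{209}{193}$
$o = \frac{1}{45450} \approx 2.2002 \cdot 10^{-5}$
$H = \frac{209}{193}$ ($H = \left(-1\right) \left(- \frac{209}{193}\right) = \frac{209}{193} \approx 1.0829$)
$o + \left(H - 226294\right) = \frac{1}{45450} + \left(\frac{209}{193} - 226294\right) = \frac{1}{45450} - \frac{43674533}{193} = - \frac{1985007524657}{8771850}$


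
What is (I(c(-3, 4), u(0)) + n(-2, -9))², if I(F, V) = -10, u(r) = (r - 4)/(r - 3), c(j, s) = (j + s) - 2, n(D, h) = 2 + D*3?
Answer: 196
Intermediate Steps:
n(D, h) = 2 + 3*D
c(j, s) = -2 + j + s
u(r) = (-4 + r)/(-3 + r)
(I(c(-3, 4), u(0)) + n(-2, -9))² = (-10 + (2 + 3*(-2)))² = (-10 + (2 - 6))² = (-10 - 4)² = (-14)² = 196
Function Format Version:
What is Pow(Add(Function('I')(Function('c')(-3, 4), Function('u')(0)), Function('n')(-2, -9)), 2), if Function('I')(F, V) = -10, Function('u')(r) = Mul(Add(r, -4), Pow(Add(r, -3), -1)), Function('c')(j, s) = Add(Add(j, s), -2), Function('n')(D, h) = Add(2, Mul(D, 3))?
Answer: 196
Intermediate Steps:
Function('n')(D, h) = Add(2, Mul(3, D))
Function('c')(j, s) = Add(-2, j, s)
Function('u')(r) = Mul(Pow(Add(-3, r), -1), Add(-4, r)) (Function('u')(r) = Mul(Add(-4, r), Pow(Add(-3, r), -1)) = Mul(Pow(Add(-3, r), -1), Add(-4, r)))
Pow(Add(Function('I')(Function('c')(-3, 4), Function('u')(0)), Function('n')(-2, -9)), 2) = Pow(Add(-10, Add(2, Mul(3, -2))), 2) = Pow(Add(-10, Add(2, -6)), 2) = Pow(Add(-10, -4), 2) = Pow(-14, 2) = 196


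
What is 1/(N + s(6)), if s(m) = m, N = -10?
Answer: -1/4 ≈ -0.25000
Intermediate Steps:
1/(N + s(6)) = 1/(-10 + 6) = 1/(-4) = -1/4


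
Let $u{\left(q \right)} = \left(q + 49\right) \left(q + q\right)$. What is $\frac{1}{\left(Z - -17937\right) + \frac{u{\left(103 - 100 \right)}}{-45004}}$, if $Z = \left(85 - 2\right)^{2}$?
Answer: $\frac{11251}{279317248} \approx 4.028 \cdot 10^{-5}$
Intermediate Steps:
$u{\left(q \right)} = 2 q \left(49 + q\right)$ ($u{\left(q \right)} = \left(49 + q\right) 2 q = 2 q \left(49 + q\right)$)
$Z = 6889$ ($Z = 83^{2} = 6889$)
$\frac{1}{\left(Z - -17937\right) + \frac{u{\left(103 - 100 \right)}}{-45004}} = \frac{1}{\left(6889 - -17937\right) + \frac{2 \left(103 - 100\right) \left(49 + \left(103 - 100\right)\right)}{-45004}} = \frac{1}{\left(6889 + 17937\right) + 2 \left(103 - 100\right) \left(49 + \left(103 - 100\right)\right) \left(- \frac{1}{45004}\right)} = \frac{1}{24826 + 2 \cdot 3 \left(49 + 3\right) \left(- \frac{1}{45004}\right)} = \frac{1}{24826 + 2 \cdot 3 \cdot 52 \left(- \frac{1}{45004}\right)} = \frac{1}{24826 + 312 \left(- \frac{1}{45004}\right)} = \frac{1}{24826 - \frac{78}{11251}} = \frac{1}{\frac{279317248}{11251}} = \frac{11251}{279317248}$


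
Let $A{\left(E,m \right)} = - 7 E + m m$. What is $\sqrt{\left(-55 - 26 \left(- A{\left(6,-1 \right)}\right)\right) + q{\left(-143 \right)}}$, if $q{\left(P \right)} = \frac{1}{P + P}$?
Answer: $\frac{21 i \sqrt{207922}}{286} \approx 33.481 i$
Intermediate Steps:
$A{\left(E,m \right)} = m^{2} - 7 E$ ($A{\left(E,m \right)} = - 7 E + m^{2} = m^{2} - 7 E$)
$q{\left(P \right)} = \frac{1}{2 P}$
$\sqrt{\left(-55 - 26 \left(- A{\left(6,-1 \right)}\right)\right) + q{\left(-143 \right)}} = \sqrt{\left(-55 - 26 \left(- (\left(-1\right)^{2} - 42)\right)\right) + \frac{1}{2 \left(-143\right)}} = \sqrt{\left(-55 - 26 \left(- (1 - 42)\right)\right) + \frac{1}{2} \left(- \frac{1}{143}\right)} = \sqrt{\left(-55 - 26 \left(\left(-1\right) \left(-41\right)\right)\right) - \frac{1}{286}} = \sqrt{\left(-55 - 1066\right) - \frac{1}{286}} = \sqrt{-1121 - \frac{1}{286}} = \sqrt{- \frac{320607}{286}} = \frac{21 i \sqrt{207922}}{286}$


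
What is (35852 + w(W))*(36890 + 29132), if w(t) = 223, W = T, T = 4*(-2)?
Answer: 2381743650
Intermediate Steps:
T = -8
W = -8
(35852 + w(W))*(36890 + 29132) = (35852 + 223)*(36890 + 29132) = 36075*66022 = 2381743650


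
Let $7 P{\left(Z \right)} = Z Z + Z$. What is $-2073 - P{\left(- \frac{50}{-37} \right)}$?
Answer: $- \frac{19869909}{9583} \approx -2073.5$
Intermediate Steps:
$P{\left(Z \right)} = \frac{Z}{7} + \frac{Z^{2}}{7}$ ($P{\left(Z \right)} = \frac{Z Z + Z}{7} = \frac{Z^{2} + Z}{7} = \frac{Z + Z^{2}}{7} = \frac{Z}{7} + \frac{Z^{2}}{7}$)
$-2073 - P{\left(- \frac{50}{-37} \right)} = -2073 - \frac{- \frac{50}{-37} \left(1 - \frac{50}{-37}\right)}{7} = -2073 - \frac{\left(-50\right) \left(- \frac{1}{37}\right) \left(1 - - \frac{50}{37}\right)}{7} = -2073 - \frac{1}{7} \cdot \frac{50}{37} \left(1 + \frac{50}{37}\right) = -2073 - \frac{1}{7} \cdot \frac{50}{37} \cdot \frac{87}{37} = -2073 - \frac{4350}{9583} = - \frac{19869909}{9583}$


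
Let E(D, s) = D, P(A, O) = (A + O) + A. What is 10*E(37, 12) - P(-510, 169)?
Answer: 1221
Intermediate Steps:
P(A, O) = O + 2*A
10*E(37, 12) - P(-510, 169) = 10*37 - (169 + 2*(-510)) = 370 - (169 - 1020) = 370 - 1*(-851) = 370 + 851 = 1221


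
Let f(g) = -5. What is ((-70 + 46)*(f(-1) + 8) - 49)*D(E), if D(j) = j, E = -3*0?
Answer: 0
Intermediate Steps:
E = 0 (E = -1*0 = 0)
((-70 + 46)*(f(-1) + 8) - 49)*D(E) = ((-70 + 46)*(-5 + 8) - 49)*0 = (-24*3 - 49)*0 = (-72 - 49)*0 = -121*0 = 0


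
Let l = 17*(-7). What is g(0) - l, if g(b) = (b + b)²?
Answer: 119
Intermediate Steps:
g(b) = 4*b² (g(b) = (2*b)² = 4*b²)
l = -119
g(0) - l = 4*0² - 1*(-119) = 4*0 + 119 = 0 + 119 = 119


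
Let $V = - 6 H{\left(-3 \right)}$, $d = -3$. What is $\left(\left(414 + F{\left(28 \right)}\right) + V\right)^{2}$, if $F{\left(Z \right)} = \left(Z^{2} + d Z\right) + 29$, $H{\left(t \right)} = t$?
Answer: $1347921$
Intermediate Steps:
$F{\left(Z \right)} = 29 + Z^{2} - 3 Z$ ($F{\left(Z \right)} = \left(Z^{2} - 3 Z\right) + 29 = 29 + Z^{2} - 3 Z$)
$V = 18$ ($V = \left(-6\right) \left(-3\right) = 18$)
$\left(\left(414 + F{\left(28 \right)}\right) + V\right)^{2} = \left(\left(414 + \left(29 + 28^{2} - 84\right)\right) + 18\right)^{2} = \left(\left(414 + \left(29 + 784 - 84\right)\right) + 18\right)^{2} = \left(\left(414 + 729\right) + 18\right)^{2} = \left(1143 + 18\right)^{2} = 1161^{2} = 1347921$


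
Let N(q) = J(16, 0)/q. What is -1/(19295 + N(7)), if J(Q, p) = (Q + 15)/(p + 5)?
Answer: -35/675356 ≈ -5.1824e-5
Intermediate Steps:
J(Q, p) = (15 + Q)/(5 + p)
N(q) = 31/(5*q) (N(q) = ((15 + 16)/(5 + 0))/q = (31/5)/q = ((⅕)*31)/q = 31/(5*q))
-1/(19295 + N(7)) = -1/(19295 + (31/5)/7) = -1/(19295 + (31/5)*(⅐)) = -1/(19295 + 31/35) = -1/675356/35 = -1*35/675356 = -35/675356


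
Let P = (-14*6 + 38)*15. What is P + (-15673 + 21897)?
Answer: 5534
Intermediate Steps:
P = -690 (P = (-84 + 38)*15 = -46*15 = -690)
P + (-15673 + 21897) = -690 + (-15673 + 21897) = -690 + 6224 = 5534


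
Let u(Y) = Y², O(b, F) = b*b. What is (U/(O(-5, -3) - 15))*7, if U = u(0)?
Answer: 0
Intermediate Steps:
O(b, F) = b²
U = 0 (U = 0² = 0)
(U/(O(-5, -3) - 15))*7 = (0/((-5)² - 15))*7 = (0/(25 - 15))*7 = (0/10)*7 = ((⅒)*0)*7 = 0*7 = 0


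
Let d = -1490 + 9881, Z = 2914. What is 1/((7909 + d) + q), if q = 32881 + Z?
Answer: 1/52095 ≈ 1.9196e-5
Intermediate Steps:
d = 8391
q = 35795 (q = 32881 + 2914 = 35795)
1/((7909 + d) + q) = 1/((7909 + 8391) + 35795) = 1/(16300 + 35795) = 1/52095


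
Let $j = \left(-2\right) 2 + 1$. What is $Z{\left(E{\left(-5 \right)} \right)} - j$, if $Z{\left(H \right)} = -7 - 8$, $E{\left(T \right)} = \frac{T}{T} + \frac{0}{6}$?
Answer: $-12$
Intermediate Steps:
$E{\left(T \right)} = 1$ ($E{\left(T \right)} = 1 + 0 \cdot \frac{1}{6} = 1 + 0 = 1$)
$j = -3$ ($j = -4 + 1 = -3$)
$Z{\left(H \right)} = -15$ ($Z{\left(H \right)} = -7 - 8 = -15$)
$Z{\left(E{\left(-5 \right)} \right)} - j = -15 - -3 = -15 + 3 = -12$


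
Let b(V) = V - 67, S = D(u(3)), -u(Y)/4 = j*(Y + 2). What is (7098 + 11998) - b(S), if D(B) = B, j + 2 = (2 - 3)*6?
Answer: 19003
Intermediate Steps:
j = -8 (j = -2 + (2 - 3)*6 = -2 - 1*6 = -2 - 6 = -8)
u(Y) = 64 + 32*Y (u(Y) = -(-32)*(Y + 2) = -(-32)*(2 + Y) = -4*(-16 - 8*Y) = 64 + 32*Y)
S = 160 (S = 64 + 32*3 = 64 + 96 = 160)
b(V) = -67 + V
(7098 + 11998) - b(S) = (7098 + 11998) - (-67 + 160) = 19096 - 1*93 = 19096 - 93 = 19003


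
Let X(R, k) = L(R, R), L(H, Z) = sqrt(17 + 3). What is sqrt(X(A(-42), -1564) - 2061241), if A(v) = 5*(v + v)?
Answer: sqrt(-2061241 + 2*sqrt(5)) ≈ 1435.7*I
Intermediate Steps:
A(v) = 10*v (A(v) = 5*(2*v) = 10*v)
L(H, Z) = 2*sqrt(5) (L(H, Z) = sqrt(20) = 2*sqrt(5))
X(R, k) = 2*sqrt(5)
sqrt(X(A(-42), -1564) - 2061241) = sqrt(2*sqrt(5) - 2061241) = sqrt(-2061241 + 2*sqrt(5))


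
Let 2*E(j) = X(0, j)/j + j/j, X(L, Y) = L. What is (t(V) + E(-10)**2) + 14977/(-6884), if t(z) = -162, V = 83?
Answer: -282116/1721 ≈ -163.93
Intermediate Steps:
E(j) = 1/2 (E(j) = (0/j + j/j)/2 = (0 + 1)/2 = (1/2)*1 = 1/2)
(t(V) + E(-10)**2) + 14977/(-6884) = (-162 + (1/2)**2) + 14977/(-6884) = (-162 + 1/4) + 14977*(-1/6884) = -647/4 - 14977/6884 = -282116/1721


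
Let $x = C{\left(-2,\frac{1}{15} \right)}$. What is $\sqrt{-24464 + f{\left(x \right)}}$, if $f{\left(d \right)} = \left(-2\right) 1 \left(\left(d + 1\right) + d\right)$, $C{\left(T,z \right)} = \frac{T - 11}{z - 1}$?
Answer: $\frac{2 i \sqrt{300391}}{7} \approx 156.59 i$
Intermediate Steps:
$C{\left(T,z \right)} = \frac{-11 + T}{-1 + z}$
$x = \frac{195}{14}$ ($x = \frac{-11 - 2}{-1 + \frac{1}{15}} = \frac{1}{-1 + \frac{1}{15}} \left(-13\right) = \frac{1}{- \frac{14}{15}} \left(-13\right) = \left(- \frac{15}{14}\right) \left(-13\right) = \frac{195}{14} \approx 13.929$)
$f{\left(d \right)} = -2 - 4 d$ ($f{\left(d \right)} = - 2 \left(\left(1 + d\right) + d\right) = - 2 \left(1 + 2 d\right) = -2 - 4 d$)
$\sqrt{-24464 + f{\left(x \right)}} = \sqrt{-24464 - \frac{404}{7}} = \sqrt{- \frac{171652}{7}} = \frac{2 i \sqrt{300391}}{7}$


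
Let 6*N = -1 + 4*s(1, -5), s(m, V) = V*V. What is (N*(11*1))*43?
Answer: 15609/2 ≈ 7804.5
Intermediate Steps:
s(m, V) = V²
N = 33/2 (N = (-1 + 4*(-5)²)/6 = (-1 + 4*25)/6 = (-1 + 100)/6 = (⅙)*99 = 33/2 ≈ 16.500)
(N*(11*1))*43 = (33*(11*1)/2)*43 = ((33/2)*11)*43 = (363/2)*43 = 15609/2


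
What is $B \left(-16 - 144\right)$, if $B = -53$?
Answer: $8480$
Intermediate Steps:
$B \left(-16 - 144\right) = - 53 \left(-16 - 144\right) = \left(-53\right) \left(-160\right) = 8480$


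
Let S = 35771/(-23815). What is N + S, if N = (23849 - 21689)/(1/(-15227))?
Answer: -783283006571/23815 ≈ -3.2890e+7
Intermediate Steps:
N = -32890320 (N = 2160/(-1/15227) = 2160*(-15227) = -32890320)
S = -35771/23815 (S = 35771*(-1/23815) = -35771/23815 ≈ -1.5020)
N + S = -32890320 - 35771/23815 = -783283006571/23815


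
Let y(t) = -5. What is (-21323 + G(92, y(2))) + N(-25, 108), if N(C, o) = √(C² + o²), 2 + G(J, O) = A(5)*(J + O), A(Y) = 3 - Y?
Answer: -21499 + √12289 ≈ -21388.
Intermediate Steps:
G(J, O) = -2 - 2*J - 2*O (G(J, O) = -2 + (3 - 1*5)*(J + O) = -2 + (3 - 5)*(J + O) = -2 - 2*(J + O) = -2 + (-2*J - 2*O) = -2 - 2*J - 2*O)
(-21323 + G(92, y(2))) + N(-25, 108) = (-21323 + (-2 - 2*92 - 2*(-5))) + √((-25)² + 108²) = (-21323 + (-2 - 184 + 10)) + √(625 + 11664) = (-21323 - 176) + √12289 = -21499 + √12289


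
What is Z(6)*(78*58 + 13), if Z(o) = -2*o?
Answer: -54444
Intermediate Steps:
Z(6)*(78*58 + 13) = (-2*6)*(78*58 + 13) = -12*(4524 + 13) = -12*4537 = -54444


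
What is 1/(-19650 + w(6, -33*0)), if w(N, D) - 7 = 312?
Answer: -1/19331 ≈ -5.1730e-5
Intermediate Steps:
w(N, D) = 319 (w(N, D) = 7 + 312 = 319)
1/(-19650 + w(6, -33*0)) = 1/(-19650 + 319) = 1/(-19331) = -1/19331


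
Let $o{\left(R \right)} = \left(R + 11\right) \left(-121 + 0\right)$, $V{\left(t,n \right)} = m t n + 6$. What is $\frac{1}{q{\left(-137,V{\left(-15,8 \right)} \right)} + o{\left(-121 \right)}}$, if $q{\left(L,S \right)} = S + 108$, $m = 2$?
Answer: $\frac{1}{13184} \approx 7.5849 \cdot 10^{-5}$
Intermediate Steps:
$V{\left(t,n \right)} = 6 + 2 n t$ ($V{\left(t,n \right)} = 2 t n + 6 = 2 n t + 6 = 6 + 2 n t$)
$q{\left(L,S \right)} = 108 + S$
$o{\left(R \right)} = -1331 - 121 R$ ($o{\left(R \right)} = \left(11 + R\right) \left(-121\right) = -1331 - 121 R$)
$\frac{1}{q{\left(-137,V{\left(-15,8 \right)} \right)} + o{\left(-121 \right)}} = \frac{1}{\left(108 + \left(6 + 2 \cdot 8 \left(-15\right)\right)\right) - -13310} = \frac{1}{\left(108 + \left(6 - 240\right)\right) + \left(-1331 + 14641\right)} = \frac{1}{\left(108 - 234\right) + 13310} = \frac{1}{-126 + 13310} = \frac{1}{13184}$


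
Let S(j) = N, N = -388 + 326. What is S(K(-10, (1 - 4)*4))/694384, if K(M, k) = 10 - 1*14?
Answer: -31/347192 ≈ -8.9288e-5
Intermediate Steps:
K(M, k) = -4 (K(M, k) = 10 - 14 = -4)
N = -62
S(j) = -62
S(K(-10, (1 - 4)*4))/694384 = -62/694384 = -62*1/694384 = -31/347192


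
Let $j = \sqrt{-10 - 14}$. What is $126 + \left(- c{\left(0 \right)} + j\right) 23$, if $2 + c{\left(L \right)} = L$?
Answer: $172 + 46 i \sqrt{6} \approx 172.0 + 112.68 i$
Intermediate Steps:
$c{\left(L \right)} = -2 + L$
$j = 2 i \sqrt{6}$ ($j = \sqrt{-24} = 2 i \sqrt{6} \approx 4.899 i$)
$126 + \left(- c{\left(0 \right)} + j\right) 23 = 126 + \left(- (-2 + 0) + 2 i \sqrt{6}\right) 23 = 126 + \left(\left(-1\right) \left(-2\right) + 2 i \sqrt{6}\right) 23 = 126 + \left(2 + 2 i \sqrt{6}\right) 23 = 126 + \left(46 + 46 i \sqrt{6}\right) = 172 + 46 i \sqrt{6}$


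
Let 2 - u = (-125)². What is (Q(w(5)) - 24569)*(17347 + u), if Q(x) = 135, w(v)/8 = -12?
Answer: -42124216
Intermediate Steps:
u = -15623 (u = 2 - 1*(-125)² = 2 - 1*15625 = 2 - 15625 = -15623)
w(v) = -96 (w(v) = 8*(-12) = -96)
(Q(w(5)) - 24569)*(17347 + u) = (135 - 24569)*(17347 - 15623) = -24434*1724 = -42124216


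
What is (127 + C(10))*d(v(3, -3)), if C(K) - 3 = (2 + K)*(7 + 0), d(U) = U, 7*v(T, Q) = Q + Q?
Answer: -1284/7 ≈ -183.43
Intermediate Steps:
v(T, Q) = 2*Q/7 (v(T, Q) = (Q + Q)/7 = (2*Q)/7 = 2*Q/7)
C(K) = 17 + 7*K (C(K) = 3 + (2 + K)*(7 + 0) = 3 + (2 + K)*7 = 3 + (14 + 7*K) = 17 + 7*K)
(127 + C(10))*d(v(3, -3)) = (127 + (17 + 7*10))*((2/7)*(-3)) = (127 + (17 + 70))*(-6/7) = (127 + 87)*(-6/7) = 214*(-6/7) = -1284/7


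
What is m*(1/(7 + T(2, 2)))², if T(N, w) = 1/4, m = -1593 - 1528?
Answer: -49936/841 ≈ -59.377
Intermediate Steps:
m = -3121
T(N, w) = ¼
m*(1/(7 + T(2, 2)))² = -3121/(7 + ¼)² = -3121*(1/(29/4))² = -3121*(4/29)² = -3121*16/841 = -49936/841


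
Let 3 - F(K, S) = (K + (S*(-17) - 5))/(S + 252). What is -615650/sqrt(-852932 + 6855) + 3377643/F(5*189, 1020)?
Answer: 537045237/2527 + 615650*I*sqrt(846077)/846077 ≈ 2.1252e+5 + 669.31*I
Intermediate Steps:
F(K, S) = 3 - (-5 + K - 17*S)/(252 + S) (F(K, S) = 3 - (K + (S*(-17) - 5))/(S + 252) = 3 - (K + (-17*S - 5))/(252 + S) = 3 - (K + (-5 - 17*S))/(252 + S) = 3 - (-5 + K - 17*S)/(252 + S))
-615650/sqrt(-852932 + 6855) + 3377643/F(5*189, 1020) = -615650/sqrt(-852932 + 6855) + 3377643/(((761 - 5*189 + 20*1020)/(252 + 1020))) = -615650*(-I*sqrt(846077)/846077) + 3377643/(((761 - 1*945 + 20400)/1272)) = -615650*(-I*sqrt(846077)/846077) + 3377643/(((761 - 945 + 20400)/1272)) = -(-615650)*I*sqrt(846077)/846077 + 3377643/(((1/1272)*20216)) = 615650*I*sqrt(846077)/846077 + 3377643/(2527/159) = 615650*I*sqrt(846077)/846077 + 3377643*(159/2527) = 615650*I*sqrt(846077)/846077 + 537045237/2527 = 537045237/2527 + 615650*I*sqrt(846077)/846077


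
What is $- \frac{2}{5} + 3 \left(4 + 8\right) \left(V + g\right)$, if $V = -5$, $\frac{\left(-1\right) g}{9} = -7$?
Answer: $\frac{10438}{5} \approx 2087.6$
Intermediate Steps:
$g = 63$ ($g = \left(-9\right) \left(-7\right) = 63$)
$- \frac{2}{5} + 3 \left(4 + 8\right) \left(V + g\right) = - \frac{2}{5} + 3 \left(4 + 8\right) \left(-5 + 63\right) = \left(-2\right) \frac{1}{5} + 3 \cdot 12 \cdot 58 = - \frac{2}{5} + 3 \cdot 696 = - \frac{2}{5} + 2088 = \frac{10438}{5}$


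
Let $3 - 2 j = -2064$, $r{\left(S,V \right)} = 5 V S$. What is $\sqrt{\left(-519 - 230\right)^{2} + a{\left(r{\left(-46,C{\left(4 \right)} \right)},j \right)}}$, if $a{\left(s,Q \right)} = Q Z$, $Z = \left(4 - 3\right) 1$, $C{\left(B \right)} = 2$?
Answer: $\frac{\sqrt{2248138}}{2} \approx 749.69$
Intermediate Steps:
$r{\left(S,V \right)} = 5 S V$
$Z = 1$ ($Z = 1 \cdot 1 = 1$)
$j = \frac{2067}{2}$ ($j = \frac{3}{2} - -1032 = \frac{3}{2} + 1032 = \frac{2067}{2} \approx 1033.5$)
$a{\left(s,Q \right)} = Q$ ($a{\left(s,Q \right)} = Q 1 = Q$)
$\sqrt{\left(-519 - 230\right)^{2} + a{\left(r{\left(-46,C{\left(4 \right)} \right)},j \right)}} = \sqrt{\left(-519 - 230\right)^{2} + \frac{2067}{2}} = \sqrt{\left(-749\right)^{2} + \frac{2067}{2}} = \sqrt{561001 + \frac{2067}{2}} = \sqrt{\frac{1124069}{2}} = \frac{\sqrt{2248138}}{2}$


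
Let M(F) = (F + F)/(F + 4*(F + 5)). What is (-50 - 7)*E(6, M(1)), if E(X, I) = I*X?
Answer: -684/25 ≈ -27.360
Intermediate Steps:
M(F) = 2*F/(20 + 5*F) (M(F) = (2*F)/(F + 4*(5 + F)) = (2*F)/(F + (20 + 4*F)) = (2*F)/(20 + 5*F) = 2*F/(20 + 5*F))
(-50 - 7)*E(6, M(1)) = (-50 - 7)*(((⅖)*1/(4 + 1))*6) = -57*(⅖)*1/5*6 = -57*(⅖)*1*(⅕)*6 = -114*6/25 = -57*12/25 = -684/25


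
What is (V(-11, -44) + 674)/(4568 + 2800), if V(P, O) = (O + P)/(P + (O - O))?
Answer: 679/7368 ≈ 0.092155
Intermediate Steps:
V(P, O) = (O + P)/P (V(P, O) = (O + P)/(P + 0) = (O + P)/P)
(V(-11, -44) + 674)/(4568 + 2800) = ((-44 - 11)/(-11) + 674)/(4568 + 2800) = (-1/11*(-55) + 674)/7368 = (5 + 674)*(1/7368) = 679*(1/7368) = 679/7368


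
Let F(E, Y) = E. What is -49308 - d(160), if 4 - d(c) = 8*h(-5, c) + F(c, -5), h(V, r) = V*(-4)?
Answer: -48992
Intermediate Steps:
h(V, r) = -4*V
d(c) = -156 - c (d(c) = 4 - (8*(-4*(-5)) + c) = 4 - (8*20 + c) = 4 - (160 + c) = 4 + (-160 - c) = -156 - c)
-49308 - d(160) = -49308 - (-156 - 1*160) = -49308 - (-156 - 160) = -49308 - 1*(-316) = -49308 + 316 = -48992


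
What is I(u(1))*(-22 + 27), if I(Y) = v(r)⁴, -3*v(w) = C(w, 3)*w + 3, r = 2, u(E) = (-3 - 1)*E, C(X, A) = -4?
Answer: 3125/81 ≈ 38.580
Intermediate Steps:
u(E) = -4*E
v(w) = -1 + 4*w/3 (v(w) = -(-4*w + 3)/3 = -(3 - 4*w)/3 = -1 + 4*w/3)
I(Y) = 625/81 (I(Y) = (-1 + (4/3)*2)⁴ = (-1 + 8/3)⁴ = (5/3)⁴ = 625/81)
I(u(1))*(-22 + 27) = 625*(-22 + 27)/81 = (625/81)*5 = 3125/81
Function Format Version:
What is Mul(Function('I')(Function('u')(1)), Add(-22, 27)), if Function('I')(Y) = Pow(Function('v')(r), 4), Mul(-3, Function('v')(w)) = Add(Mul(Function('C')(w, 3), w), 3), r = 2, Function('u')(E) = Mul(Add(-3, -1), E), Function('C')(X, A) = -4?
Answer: Rational(3125, 81) ≈ 38.580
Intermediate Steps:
Function('u')(E) = Mul(-4, E)
Function('v')(w) = Add(-1, Mul(Rational(4, 3), w)) (Function('v')(w) = Mul(Rational(-1, 3), Add(Mul(-4, w), 3)) = Mul(Rational(-1, 3), Add(3, Mul(-4, w))) = Add(-1, Mul(Rational(4, 3), w)))
Function('I')(Y) = Rational(625, 81) (Function('I')(Y) = Pow(Add(-1, Mul(Rational(4, 3), 2)), 4) = Pow(Add(-1, Rational(8, 3)), 4) = Pow(Rational(5, 3), 4) = Rational(625, 81))
Mul(Function('I')(Function('u')(1)), Add(-22, 27)) = Mul(Rational(625, 81), Add(-22, 27)) = Mul(Rational(625, 81), 5) = Rational(3125, 81)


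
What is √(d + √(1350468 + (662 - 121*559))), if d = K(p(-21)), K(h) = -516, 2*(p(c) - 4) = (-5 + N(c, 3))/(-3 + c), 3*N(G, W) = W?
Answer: √(-516 + √1283491) ≈ 24.838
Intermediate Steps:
N(G, W) = W/3
p(c) = 4 - 2/(-3 + c) (p(c) = 4 + ((-5 + (⅓)*3)/(-3 + c))/2 = 4 + ((-5 + 1)/(-3 + c))/2 = 4 + (-4/(-3 + c))/2 = 4 - 2/(-3 + c))
d = -516
√(d + √(1350468 + (662 - 121*559))) = √(-516 + √(1350468 + (662 - 121*559))) = √(-516 + √(1350468 + (662 - 67639))) = √(-516 + √(1350468 - 66977)) = √(-516 + √1283491)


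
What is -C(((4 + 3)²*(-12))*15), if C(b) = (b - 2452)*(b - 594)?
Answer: -106114608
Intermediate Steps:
C(b) = (-2452 + b)*(-594 + b)
-C(((4 + 3)²*(-12))*15) = -(1456488 + (((4 + 3)²*(-12))*15)² - 3046*(4 + 3)²*(-12)*15) = -(1456488 + ((7²*(-12))*15)² - 3046*7²*(-12)*15) = -(1456488 + ((49*(-12))*15)² - 3046*49*(-12)*15) = -(1456488 + (-588*15)² - (-1791048)*15) = -(1456488 + (-8820)² - 3046*(-8820)) = -(1456488 + 77792400 + 26865720) = -1*106114608 = -106114608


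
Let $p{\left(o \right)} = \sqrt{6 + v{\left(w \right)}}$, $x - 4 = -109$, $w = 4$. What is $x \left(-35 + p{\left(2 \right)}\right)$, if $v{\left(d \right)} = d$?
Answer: $3675 - 105 \sqrt{10} \approx 3343.0$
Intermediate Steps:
$x = -105$ ($x = 4 - 109 = -105$)
$p{\left(o \right)} = \sqrt{10}$ ($p{\left(o \right)} = \sqrt{6 + 4} = \sqrt{10}$)
$x \left(-35 + p{\left(2 \right)}\right) = - 105 \left(-35 + \sqrt{10}\right) = 3675 - 105 \sqrt{10}$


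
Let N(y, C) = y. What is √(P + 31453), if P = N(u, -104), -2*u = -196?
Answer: √31551 ≈ 177.63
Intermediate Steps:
u = 98 (u = -½*(-196) = 98)
P = 98
√(P + 31453) = √(98 + 31453) = √31551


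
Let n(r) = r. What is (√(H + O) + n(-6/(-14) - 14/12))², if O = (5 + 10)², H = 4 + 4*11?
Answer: 482533/1764 - 31*√273/21 ≈ 249.15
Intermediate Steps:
H = 48 (H = 4 + 44 = 48)
O = 225 (O = 15² = 225)
(√(H + O) + n(-6/(-14) - 14/12))² = (√(48 + 225) + (-6/(-14) - 14/12))² = (√273 + (-6*(-1/14) - 14*1/12))² = (√273 + (3/7 - 7/6))² = (√273 - 31/42)² = (-31/42 + √273)²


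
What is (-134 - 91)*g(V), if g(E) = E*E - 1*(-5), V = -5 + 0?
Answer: -6750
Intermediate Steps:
V = -5
g(E) = 5 + E² (g(E) = E² + 5 = 5 + E²)
(-134 - 91)*g(V) = (-134 - 91)*(5 + (-5)²) = -225*(5 + 25) = -225*30 = -6750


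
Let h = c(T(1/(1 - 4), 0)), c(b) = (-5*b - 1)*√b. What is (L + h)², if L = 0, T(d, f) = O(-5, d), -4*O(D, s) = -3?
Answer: 1083/64 ≈ 16.922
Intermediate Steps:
O(D, s) = ¾ (O(D, s) = -¼*(-3) = ¾)
T(d, f) = ¾
c(b) = √b*(-1 - 5*b) (c(b) = (-1 - 5*b)*√b = √b*(-1 - 5*b))
h = -19*√3/8 (h = √(¾)*(-1 - 5*¾) = (√3/2)*(-1 - 15/4) = (√3/2)*(-19/4) = -19*√3/8 ≈ -4.1136)
(L + h)² = (0 - 19*√3/8)² = (-19*√3/8)² = 1083/64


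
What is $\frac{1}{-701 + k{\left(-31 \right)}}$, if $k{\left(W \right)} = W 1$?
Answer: $- \frac{1}{732} \approx -0.0013661$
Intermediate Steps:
$k{\left(W \right)} = W$
$\frac{1}{-701 + k{\left(-31 \right)}} = \frac{1}{-701 - 31} = \frac{1}{-732} = - \frac{1}{732}$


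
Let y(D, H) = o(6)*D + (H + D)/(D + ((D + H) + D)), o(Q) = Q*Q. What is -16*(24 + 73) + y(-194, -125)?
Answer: -6034633/707 ≈ -8535.5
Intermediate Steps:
o(Q) = Q²
y(D, H) = 36*D + (D + H)/(H + 3*D) (y(D, H) = 6²*D + (H + D)/(D + ((D + H) + D)) = 36*D + (D + H)/(D + (H + 2*D)) = 36*D + (D + H)/(H + 3*D))
-16*(24 + 73) + y(-194, -125) = -16*(24 + 73) + (-194 - 125 + 108*(-194)² + 36*(-194)*(-125))/(-125 + 3*(-194)) = -16*97 + (-194 - 125 + 108*37636 + 873000)/(-125 - 582) = -1552 + (-194 - 125 + 4064688 + 873000)/(-707) = -1552 - 1/707*4937369 = -1552 - 4937369/707 = -6034633/707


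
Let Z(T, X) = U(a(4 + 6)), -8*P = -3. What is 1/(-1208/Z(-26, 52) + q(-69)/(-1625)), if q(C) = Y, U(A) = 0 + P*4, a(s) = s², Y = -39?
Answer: -375/301991 ≈ -0.0012418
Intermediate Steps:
P = 3/8 (P = -⅛*(-3) = 3/8 ≈ 0.37500)
U(A) = 3/2 (U(A) = 0 + (3/8)*4 = 0 + 3/2 = 3/2)
q(C) = -39
Z(T, X) = 3/2
1/(-1208/Z(-26, 52) + q(-69)/(-1625)) = 1/(-1208/3/2 - 39/(-1625)) = 1/(-1208*⅔ - 39*(-1/1625)) = 1/(-2416/3 + 3/125) = 1/(-301991/375) = -375/301991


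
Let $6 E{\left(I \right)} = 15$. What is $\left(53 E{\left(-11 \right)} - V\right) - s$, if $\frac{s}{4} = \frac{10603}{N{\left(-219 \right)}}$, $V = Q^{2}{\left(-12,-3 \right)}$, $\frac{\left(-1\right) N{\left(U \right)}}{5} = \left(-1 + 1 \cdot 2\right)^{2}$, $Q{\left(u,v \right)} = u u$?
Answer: $- \frac{121211}{10} \approx -12121.0$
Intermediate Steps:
$E{\left(I \right)} = \frac{5}{2}$ ($E{\left(I \right)} = \frac{1}{6} \cdot 15 = \frac{5}{2}$)
$Q{\left(u,v \right)} = u^{2}$
$N{\left(U \right)} = -5$ ($N{\left(U \right)} = - 5 \left(-1 + 1 \cdot 2\right)^{2} = - 5 \left(-1 + 2\right)^{2} = - 5 \cdot 1^{2} = \left(-5\right) 1 = -5$)
$V = 20736$ ($V = \left(\left(-12\right)^{2}\right)^{2} = 144^{2} = 20736$)
$s = - \frac{42412}{5}$ ($s = 4 \frac{10603}{-5} = 4 \cdot 10603 \left(- \frac{1}{5}\right) = 4 \left(- \frac{10603}{5}\right) = - \frac{42412}{5} \approx -8482.4$)
$\left(53 E{\left(-11 \right)} - V\right) - s = \left(53 \cdot \frac{5}{2} - 20736\right) - - \frac{42412}{5} = \left(\frac{265}{2} - 20736\right) + \frac{42412}{5} = - \frac{41207}{2} + \frac{42412}{5} = - \frac{121211}{10}$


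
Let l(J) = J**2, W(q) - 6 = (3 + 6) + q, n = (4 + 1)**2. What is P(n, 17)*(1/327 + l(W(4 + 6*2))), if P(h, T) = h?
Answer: 7856200/327 ≈ 24025.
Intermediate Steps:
n = 25 (n = 5**2 = 25)
W(q) = 15 + q (W(q) = 6 + ((3 + 6) + q) = 6 + (9 + q) = 15 + q)
P(n, 17)*(1/327 + l(W(4 + 6*2))) = 25*(1/327 + (15 + (4 + 6*2))**2) = 25*(1/327 + (15 + (4 + 12))**2) = 25*(1/327 + (15 + 16)**2) = 25*(1/327 + 31**2) = 25*(1/327 + 961) = 25*(314248/327) = 7856200/327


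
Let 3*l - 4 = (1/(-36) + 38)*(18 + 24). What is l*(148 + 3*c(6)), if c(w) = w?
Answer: 796219/9 ≈ 88469.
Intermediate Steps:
l = 9593/18 (l = 4/3 + ((1/(-36) + 38)*(18 + 24))/3 = 4/3 + ((-1/36 + 38)*42)/3 = 4/3 + ((1367/36)*42)/3 = 4/3 + (1/3)*(9569/6) = 4/3 + 9569/18 = 9593/18 ≈ 532.94)
l*(148 + 3*c(6)) = 9593*(148 + 3*6)/18 = 9593*(148 + 18)/18 = (9593/18)*166 = 796219/9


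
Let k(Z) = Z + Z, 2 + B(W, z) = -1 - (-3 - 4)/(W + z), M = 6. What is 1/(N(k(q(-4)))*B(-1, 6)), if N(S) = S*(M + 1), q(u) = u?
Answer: 5/448 ≈ 0.011161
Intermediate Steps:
B(W, z) = -3 + 7/(W + z) (B(W, z) = -2 + (-1 - (-3 - 4)/(W + z)) = -2 + (-1 - (-7)/(W + z)) = -2 + (-1 + 7/(W + z)) = -3 + 7/(W + z))
k(Z) = 2*Z
N(S) = 7*S (N(S) = S*(6 + 1) = S*7 = 7*S)
1/(N(k(q(-4)))*B(-1, 6)) = 1/((7*(2*(-4)))*((7 - 3*(-1) - 3*6)/(-1 + 6))) = 1/((7*(-8))*((7 + 3 - 18)/5)) = 1/(-56*(-8)/5) = 1/(-56*(-8/5)) = 1/(448/5) = 5/448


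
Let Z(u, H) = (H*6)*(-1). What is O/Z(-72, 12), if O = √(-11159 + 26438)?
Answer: -√15279/72 ≈ -1.7168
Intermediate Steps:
Z(u, H) = -6*H (Z(u, H) = (6*H)*(-1) = -6*H)
O = √15279 ≈ 123.61
O/Z(-72, 12) = √15279/((-6*12)) = √15279/(-72) = √15279*(-1/72) = -√15279/72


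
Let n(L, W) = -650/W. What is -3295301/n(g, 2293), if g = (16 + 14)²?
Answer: 7556125193/650 ≈ 1.1625e+7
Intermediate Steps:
g = 900 (g = 30² = 900)
-3295301/n(g, 2293) = -3295301/((-650/2293)) = -3295301/((-650*1/2293)) = -3295301/(-650/2293) = -3295301*(-2293/650) = 7556125193/650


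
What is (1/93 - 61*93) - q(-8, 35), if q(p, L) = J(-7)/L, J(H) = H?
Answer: -2637847/465 ≈ -5672.8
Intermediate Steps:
q(p, L) = -7/L
(1/93 - 61*93) - q(-8, 35) = (1/93 - 61*93) - (-7)/35 = (1/93 - 5673) - (-7)/35 = -527588/93 - 1*(-1/5) = -527588/93 + 1/5 = -2637847/465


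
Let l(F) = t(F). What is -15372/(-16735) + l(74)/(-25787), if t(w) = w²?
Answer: 304756904/431545445 ≈ 0.70620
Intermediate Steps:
l(F) = F²
-15372/(-16735) + l(74)/(-25787) = -15372/(-16735) + 74²/(-25787) = -15372*(-1/16735) + 5476*(-1/25787) = 15372/16735 - 5476/25787 = 304756904/431545445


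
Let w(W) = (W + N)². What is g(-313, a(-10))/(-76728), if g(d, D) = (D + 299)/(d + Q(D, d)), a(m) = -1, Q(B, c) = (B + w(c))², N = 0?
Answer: -149/368207264268804 ≈ -4.0466e-13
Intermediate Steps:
w(W) = W² (w(W) = (W + 0)² = W²)
Q(B, c) = (B + c²)²
g(d, D) = (299 + D)/(d + (D + d²)²) (g(d, D) = (D + 299)/(d + (D + d²)²) = (299 + D)/(d + (D + d²)²))
g(-313, a(-10))/(-76728) = ((299 - 1)/(-313 + (-1 + (-313)²)²))/(-76728) = (298/(-313 + (-1 + 97969)²))*(-1/76728) = (298/(-313 + 97968²))*(-1/76728) = (298/(-313 + 9597729024))*(-1/76728) = (298/9597728711)*(-1/76728) = -149/368207264268804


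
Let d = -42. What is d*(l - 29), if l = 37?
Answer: -336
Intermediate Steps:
d*(l - 29) = -42*(37 - 29) = -42*8 = -336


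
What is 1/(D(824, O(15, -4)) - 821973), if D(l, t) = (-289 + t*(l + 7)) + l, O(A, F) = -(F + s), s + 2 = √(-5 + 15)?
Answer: -408226/333293481347 + 831*√10/666586962694 ≈ -1.2209e-6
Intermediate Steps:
s = -2 + √10 (s = -2 + √(-5 + 15) = -2 + √10 ≈ 1.1623)
O(A, F) = 2 - F - √10 (O(A, F) = -(F + (-2 + √10)) = -(-2 + F + √10) = 2 - F - √10)
D(l, t) = -289 + l + t*(7 + l) (D(l, t) = (-289 + t*(7 + l)) + l = -289 + l + t*(7 + l))
1/(D(824, O(15, -4)) - 821973) = 1/((-289 + 824 + 7*(2 - 1*(-4) - √10) + 824*(2 - 1*(-4) - √10)) - 821973) = 1/((-289 + 824 + 7*(2 + 4 - √10) + 824*(2 + 4 - √10)) - 821973) = 1/((-289 + 824 + 7*(6 - √10) + 824*(6 - √10)) - 821973) = 1/((-289 + 824 + (42 - 7*√10) + (4944 - 824*√10)) - 821973) = 1/((5521 - 831*√10) - 821973) = 1/(-816452 - 831*√10)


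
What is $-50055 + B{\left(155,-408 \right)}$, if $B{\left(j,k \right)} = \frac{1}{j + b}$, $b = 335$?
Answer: $- \frac{24526949}{490} \approx -50055.0$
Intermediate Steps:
$B{\left(j,k \right)} = \frac{1}{335 + j}$ ($B{\left(j,k \right)} = \frac{1}{j + 335} = \frac{1}{335 + j}$)
$-50055 + B{\left(155,-408 \right)} = -50055 + \frac{1}{335 + 155} = -50055 + \frac{1}{490} = - \frac{24526949}{490}$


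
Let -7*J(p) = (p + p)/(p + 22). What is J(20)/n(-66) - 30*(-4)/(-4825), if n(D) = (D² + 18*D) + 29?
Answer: -11298316/453510435 ≈ -0.024913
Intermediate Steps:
n(D) = 29 + D² + 18*D
J(p) = -2*p/(7*(22 + p)) (J(p) = -(p + p)/(7*(p + 22)) = -2*p/(7*(22 + p)))
J(20)/n(-66) - 30*(-4)/(-4825) = (-2*20/(154 + 7*20))/(29 + (-66)² + 18*(-66)) - 30*(-4)/(-4825) = (-2*20/(154 + 140))/(29 + 4356 - 1188) + 120*(-1/4825) = -2*20/294/3197 - 24/965 = -2*20*1/294*(1/3197) - 24/965 = -20/147*1/3197 - 24/965 = -20/469959 - 24/965 = -11298316/453510435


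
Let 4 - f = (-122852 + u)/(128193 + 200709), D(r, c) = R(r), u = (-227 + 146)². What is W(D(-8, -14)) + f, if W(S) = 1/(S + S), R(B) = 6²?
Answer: 2462515/563832 ≈ 4.3675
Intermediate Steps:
R(B) = 36
u = 6561 (u = (-81)² = 6561)
D(r, c) = 36
W(S) = 1/(2*S)
f = 204557/46986 (f = 4 - (-122852 + 6561)/(128193 + 200709) = 4 - (-116291)/328902 = 4 - 1*(-16613/46986) = 4 + 16613/46986 = 204557/46986 ≈ 4.3536)
W(D(-8, -14)) + f = (½)/36 + 204557/46986 = (½)*(1/36) + 204557/46986 = 1/72 + 204557/46986 = 2462515/563832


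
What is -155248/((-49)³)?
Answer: 155248/117649 ≈ 1.3196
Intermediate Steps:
-155248/((-49)³) = -155248/(-117649) = -155248*(-1/117649) = 155248/117649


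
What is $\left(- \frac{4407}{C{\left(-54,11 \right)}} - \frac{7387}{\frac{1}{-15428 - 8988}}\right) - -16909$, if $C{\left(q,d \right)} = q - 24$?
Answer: $\frac{360755915}{2} \approx 1.8038 \cdot 10^{8}$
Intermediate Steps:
$C{\left(q,d \right)} = -24 + q$ ($C{\left(q,d \right)} = q - 24 = -24 + q$)
$\left(- \frac{4407}{C{\left(-54,11 \right)}} - \frac{7387}{\frac{1}{-15428 - 8988}}\right) - -16909 = \left(- \frac{4407}{-24 - 54} - \frac{7387}{\frac{1}{-15428 - 8988}}\right) - -16909 = \left(- \frac{4407}{-78} - \frac{7387}{\frac{1}{-24416}}\right) + 16909 = \left(\left(-4407\right) \left(- \frac{1}{78}\right) - \frac{7387}{- \frac{1}{24416}}\right) + 16909 = \left(\frac{113}{2} - -180360992\right) + 16909 = \left(\frac{113}{2} + 180360992\right) + 16909 = \frac{360722097}{2} + 16909 = \frac{360755915}{2}$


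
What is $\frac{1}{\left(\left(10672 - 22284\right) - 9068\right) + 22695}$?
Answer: $\frac{1}{2015} \approx 0.00049628$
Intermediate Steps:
$\frac{1}{\left(\left(10672 - 22284\right) - 9068\right) + 22695} = \frac{1}{\left(-11612 - 9068\right) + 22695} = \frac{1}{-20680 + 22695} = \frac{1}{2015}$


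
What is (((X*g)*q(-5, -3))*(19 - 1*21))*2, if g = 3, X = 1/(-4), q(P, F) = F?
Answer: -9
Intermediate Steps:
X = -¼ ≈ -0.25000
(((X*g)*q(-5, -3))*(19 - 1*21))*2 = ((-¼*3*(-3))*(19 - 1*21))*2 = ((-¾*(-3))*(19 - 21))*2 = ((9/4)*(-2))*2 = -9/2*2 = -9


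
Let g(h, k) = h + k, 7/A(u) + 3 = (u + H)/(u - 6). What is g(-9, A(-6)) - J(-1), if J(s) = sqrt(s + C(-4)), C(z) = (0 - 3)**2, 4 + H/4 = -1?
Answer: -87/5 - 2*sqrt(2) ≈ -20.228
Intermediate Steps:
H = -20 (H = -16 + 4*(-1) = -16 - 4 = -20)
A(u) = 7/(-3 + (-20 + u)/(-6 + u)) (A(u) = 7/(-3 + (u - 20)/(u - 6)) = 7/(-3 + (-20 + u)/(-6 + u)))
C(z) = 9 (C(z) = (-3)**2 = 9)
J(s) = sqrt(9 + s) (J(s) = sqrt(s + 9) = sqrt(9 + s))
g(-9, A(-6)) - J(-1) = (-9 + 7*(6 - 1*(-6))/(2*(1 - 6))) - sqrt(9 - 1) = (-9 + (7/2)*(6 + 6)/(-5)) - sqrt(8) = (-9 + (7/2)*(-1/5)*12) - 2*sqrt(2) = (-9 - 42/5) - 2*sqrt(2) = -87/5 - 2*sqrt(2)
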